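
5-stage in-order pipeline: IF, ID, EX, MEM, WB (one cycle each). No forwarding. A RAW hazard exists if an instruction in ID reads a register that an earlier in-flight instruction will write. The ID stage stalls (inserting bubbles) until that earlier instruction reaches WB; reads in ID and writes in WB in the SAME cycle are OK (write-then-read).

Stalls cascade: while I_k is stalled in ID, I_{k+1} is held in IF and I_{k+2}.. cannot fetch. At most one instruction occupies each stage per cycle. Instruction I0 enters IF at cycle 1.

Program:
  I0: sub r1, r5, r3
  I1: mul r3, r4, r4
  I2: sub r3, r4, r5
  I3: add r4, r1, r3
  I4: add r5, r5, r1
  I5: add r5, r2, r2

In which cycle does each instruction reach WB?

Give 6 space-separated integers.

Answer: 5 6 7 10 11 12

Derivation:
I0 sub r1 <- r5,r3: IF@1 ID@2 stall=0 (-) EX@3 MEM@4 WB@5
I1 mul r3 <- r4,r4: IF@2 ID@3 stall=0 (-) EX@4 MEM@5 WB@6
I2 sub r3 <- r4,r5: IF@3 ID@4 stall=0 (-) EX@5 MEM@6 WB@7
I3 add r4 <- r1,r3: IF@4 ID@5 stall=2 (RAW on I2.r3 (WB@7)) EX@8 MEM@9 WB@10
I4 add r5 <- r5,r1: IF@5 ID@8 stall=0 (-) EX@9 MEM@10 WB@11
I5 add r5 <- r2,r2: IF@8 ID@9 stall=0 (-) EX@10 MEM@11 WB@12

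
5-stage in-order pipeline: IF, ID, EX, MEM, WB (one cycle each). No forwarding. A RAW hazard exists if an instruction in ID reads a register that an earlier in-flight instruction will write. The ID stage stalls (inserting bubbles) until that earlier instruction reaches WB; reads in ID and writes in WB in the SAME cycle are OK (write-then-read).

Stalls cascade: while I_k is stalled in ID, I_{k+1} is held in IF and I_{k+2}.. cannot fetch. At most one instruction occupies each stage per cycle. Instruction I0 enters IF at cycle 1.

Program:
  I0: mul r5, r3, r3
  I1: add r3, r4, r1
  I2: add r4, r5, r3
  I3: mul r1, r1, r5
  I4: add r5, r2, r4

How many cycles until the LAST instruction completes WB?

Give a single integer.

Answer: 12

Derivation:
I0 mul r5 <- r3,r3: IF@1 ID@2 stall=0 (-) EX@3 MEM@4 WB@5
I1 add r3 <- r4,r1: IF@2 ID@3 stall=0 (-) EX@4 MEM@5 WB@6
I2 add r4 <- r5,r3: IF@3 ID@4 stall=2 (RAW on I1.r3 (WB@6)) EX@7 MEM@8 WB@9
I3 mul r1 <- r1,r5: IF@4 ID@7 stall=0 (-) EX@8 MEM@9 WB@10
I4 add r5 <- r2,r4: IF@7 ID@8 stall=1 (RAW on I2.r4 (WB@9)) EX@10 MEM@11 WB@12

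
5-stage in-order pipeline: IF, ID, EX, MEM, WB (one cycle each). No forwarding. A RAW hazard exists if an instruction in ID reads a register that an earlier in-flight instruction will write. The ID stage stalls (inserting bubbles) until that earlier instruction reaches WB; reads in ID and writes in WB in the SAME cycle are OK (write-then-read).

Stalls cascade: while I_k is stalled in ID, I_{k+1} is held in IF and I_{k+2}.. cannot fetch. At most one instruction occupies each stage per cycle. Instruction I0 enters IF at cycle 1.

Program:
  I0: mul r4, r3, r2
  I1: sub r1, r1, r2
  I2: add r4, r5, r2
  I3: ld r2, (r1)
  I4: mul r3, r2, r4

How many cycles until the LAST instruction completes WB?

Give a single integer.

I0 mul r4 <- r3,r2: IF@1 ID@2 stall=0 (-) EX@3 MEM@4 WB@5
I1 sub r1 <- r1,r2: IF@2 ID@3 stall=0 (-) EX@4 MEM@5 WB@6
I2 add r4 <- r5,r2: IF@3 ID@4 stall=0 (-) EX@5 MEM@6 WB@7
I3 ld r2 <- r1: IF@4 ID@5 stall=1 (RAW on I1.r1 (WB@6)) EX@7 MEM@8 WB@9
I4 mul r3 <- r2,r4: IF@5 ID@7 stall=2 (RAW on I3.r2 (WB@9)) EX@10 MEM@11 WB@12

Answer: 12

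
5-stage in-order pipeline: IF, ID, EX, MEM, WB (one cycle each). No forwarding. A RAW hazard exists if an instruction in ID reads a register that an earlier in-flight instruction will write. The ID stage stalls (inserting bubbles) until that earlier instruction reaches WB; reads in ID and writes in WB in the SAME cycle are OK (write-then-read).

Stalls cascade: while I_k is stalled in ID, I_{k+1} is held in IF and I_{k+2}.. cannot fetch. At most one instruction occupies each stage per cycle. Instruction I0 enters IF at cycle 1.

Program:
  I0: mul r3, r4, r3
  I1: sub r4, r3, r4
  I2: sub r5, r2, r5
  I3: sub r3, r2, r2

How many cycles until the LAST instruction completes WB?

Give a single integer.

I0 mul r3 <- r4,r3: IF@1 ID@2 stall=0 (-) EX@3 MEM@4 WB@5
I1 sub r4 <- r3,r4: IF@2 ID@3 stall=2 (RAW on I0.r3 (WB@5)) EX@6 MEM@7 WB@8
I2 sub r5 <- r2,r5: IF@3 ID@6 stall=0 (-) EX@7 MEM@8 WB@9
I3 sub r3 <- r2,r2: IF@6 ID@7 stall=0 (-) EX@8 MEM@9 WB@10

Answer: 10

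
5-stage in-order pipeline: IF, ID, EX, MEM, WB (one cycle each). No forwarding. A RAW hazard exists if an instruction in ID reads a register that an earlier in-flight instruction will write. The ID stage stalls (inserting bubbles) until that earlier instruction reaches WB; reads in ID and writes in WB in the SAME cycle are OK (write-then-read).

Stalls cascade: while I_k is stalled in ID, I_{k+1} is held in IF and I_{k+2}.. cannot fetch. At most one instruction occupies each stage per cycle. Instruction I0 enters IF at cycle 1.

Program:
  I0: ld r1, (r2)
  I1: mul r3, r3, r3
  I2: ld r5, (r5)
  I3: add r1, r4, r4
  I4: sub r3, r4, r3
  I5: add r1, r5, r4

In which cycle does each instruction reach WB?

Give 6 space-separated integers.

I0 ld r1 <- r2: IF@1 ID@2 stall=0 (-) EX@3 MEM@4 WB@5
I1 mul r3 <- r3,r3: IF@2 ID@3 stall=0 (-) EX@4 MEM@5 WB@6
I2 ld r5 <- r5: IF@3 ID@4 stall=0 (-) EX@5 MEM@6 WB@7
I3 add r1 <- r4,r4: IF@4 ID@5 stall=0 (-) EX@6 MEM@7 WB@8
I4 sub r3 <- r4,r3: IF@5 ID@6 stall=0 (-) EX@7 MEM@8 WB@9
I5 add r1 <- r5,r4: IF@6 ID@7 stall=0 (-) EX@8 MEM@9 WB@10

Answer: 5 6 7 8 9 10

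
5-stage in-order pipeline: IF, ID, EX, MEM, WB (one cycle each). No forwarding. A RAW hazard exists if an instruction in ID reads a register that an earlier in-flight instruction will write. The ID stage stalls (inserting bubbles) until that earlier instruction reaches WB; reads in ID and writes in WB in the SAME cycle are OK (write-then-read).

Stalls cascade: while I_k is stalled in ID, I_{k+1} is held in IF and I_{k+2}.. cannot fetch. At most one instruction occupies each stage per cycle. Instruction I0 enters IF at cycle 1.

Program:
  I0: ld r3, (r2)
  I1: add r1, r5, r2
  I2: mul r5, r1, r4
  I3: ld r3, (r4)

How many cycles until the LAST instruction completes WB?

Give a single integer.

I0 ld r3 <- r2: IF@1 ID@2 stall=0 (-) EX@3 MEM@4 WB@5
I1 add r1 <- r5,r2: IF@2 ID@3 stall=0 (-) EX@4 MEM@5 WB@6
I2 mul r5 <- r1,r4: IF@3 ID@4 stall=2 (RAW on I1.r1 (WB@6)) EX@7 MEM@8 WB@9
I3 ld r3 <- r4: IF@4 ID@7 stall=0 (-) EX@8 MEM@9 WB@10

Answer: 10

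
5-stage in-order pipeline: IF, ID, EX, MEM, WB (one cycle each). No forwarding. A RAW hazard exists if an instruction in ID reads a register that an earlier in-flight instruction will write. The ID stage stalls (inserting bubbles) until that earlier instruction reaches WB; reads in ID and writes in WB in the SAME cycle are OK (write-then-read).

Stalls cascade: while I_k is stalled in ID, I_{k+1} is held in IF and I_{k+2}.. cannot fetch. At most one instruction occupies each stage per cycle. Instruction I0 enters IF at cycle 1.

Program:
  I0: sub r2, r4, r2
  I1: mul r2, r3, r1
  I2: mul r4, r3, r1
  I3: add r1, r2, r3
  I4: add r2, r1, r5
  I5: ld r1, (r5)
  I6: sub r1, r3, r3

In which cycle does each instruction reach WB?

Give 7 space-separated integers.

Answer: 5 6 7 9 12 13 14

Derivation:
I0 sub r2 <- r4,r2: IF@1 ID@2 stall=0 (-) EX@3 MEM@4 WB@5
I1 mul r2 <- r3,r1: IF@2 ID@3 stall=0 (-) EX@4 MEM@5 WB@6
I2 mul r4 <- r3,r1: IF@3 ID@4 stall=0 (-) EX@5 MEM@6 WB@7
I3 add r1 <- r2,r3: IF@4 ID@5 stall=1 (RAW on I1.r2 (WB@6)) EX@7 MEM@8 WB@9
I4 add r2 <- r1,r5: IF@5 ID@7 stall=2 (RAW on I3.r1 (WB@9)) EX@10 MEM@11 WB@12
I5 ld r1 <- r5: IF@7 ID@10 stall=0 (-) EX@11 MEM@12 WB@13
I6 sub r1 <- r3,r3: IF@10 ID@11 stall=0 (-) EX@12 MEM@13 WB@14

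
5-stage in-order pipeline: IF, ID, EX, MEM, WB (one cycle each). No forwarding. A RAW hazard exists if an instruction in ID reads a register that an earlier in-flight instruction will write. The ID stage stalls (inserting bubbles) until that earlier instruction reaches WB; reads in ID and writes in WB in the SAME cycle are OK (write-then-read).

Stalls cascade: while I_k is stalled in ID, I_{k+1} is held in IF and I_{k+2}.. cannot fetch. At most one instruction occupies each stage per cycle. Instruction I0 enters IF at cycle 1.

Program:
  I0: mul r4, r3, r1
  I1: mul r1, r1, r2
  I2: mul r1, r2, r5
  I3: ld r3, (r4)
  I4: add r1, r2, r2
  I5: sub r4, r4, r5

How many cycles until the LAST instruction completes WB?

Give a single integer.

Answer: 10

Derivation:
I0 mul r4 <- r3,r1: IF@1 ID@2 stall=0 (-) EX@3 MEM@4 WB@5
I1 mul r1 <- r1,r2: IF@2 ID@3 stall=0 (-) EX@4 MEM@5 WB@6
I2 mul r1 <- r2,r5: IF@3 ID@4 stall=0 (-) EX@5 MEM@6 WB@7
I3 ld r3 <- r4: IF@4 ID@5 stall=0 (-) EX@6 MEM@7 WB@8
I4 add r1 <- r2,r2: IF@5 ID@6 stall=0 (-) EX@7 MEM@8 WB@9
I5 sub r4 <- r4,r5: IF@6 ID@7 stall=0 (-) EX@8 MEM@9 WB@10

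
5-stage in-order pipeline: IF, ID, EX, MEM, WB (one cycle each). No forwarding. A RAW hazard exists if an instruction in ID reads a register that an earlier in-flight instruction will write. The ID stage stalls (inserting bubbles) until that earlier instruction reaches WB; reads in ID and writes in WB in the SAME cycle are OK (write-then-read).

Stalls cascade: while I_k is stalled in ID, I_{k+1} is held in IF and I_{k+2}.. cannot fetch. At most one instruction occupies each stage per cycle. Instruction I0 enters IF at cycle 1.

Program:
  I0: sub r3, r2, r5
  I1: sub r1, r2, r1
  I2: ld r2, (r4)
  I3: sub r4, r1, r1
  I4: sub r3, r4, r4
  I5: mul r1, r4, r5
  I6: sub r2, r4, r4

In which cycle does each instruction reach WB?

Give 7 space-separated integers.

I0 sub r3 <- r2,r5: IF@1 ID@2 stall=0 (-) EX@3 MEM@4 WB@5
I1 sub r1 <- r2,r1: IF@2 ID@3 stall=0 (-) EX@4 MEM@5 WB@6
I2 ld r2 <- r4: IF@3 ID@4 stall=0 (-) EX@5 MEM@6 WB@7
I3 sub r4 <- r1,r1: IF@4 ID@5 stall=1 (RAW on I1.r1 (WB@6)) EX@7 MEM@8 WB@9
I4 sub r3 <- r4,r4: IF@5 ID@7 stall=2 (RAW on I3.r4 (WB@9)) EX@10 MEM@11 WB@12
I5 mul r1 <- r4,r5: IF@7 ID@10 stall=0 (-) EX@11 MEM@12 WB@13
I6 sub r2 <- r4,r4: IF@10 ID@11 stall=0 (-) EX@12 MEM@13 WB@14

Answer: 5 6 7 9 12 13 14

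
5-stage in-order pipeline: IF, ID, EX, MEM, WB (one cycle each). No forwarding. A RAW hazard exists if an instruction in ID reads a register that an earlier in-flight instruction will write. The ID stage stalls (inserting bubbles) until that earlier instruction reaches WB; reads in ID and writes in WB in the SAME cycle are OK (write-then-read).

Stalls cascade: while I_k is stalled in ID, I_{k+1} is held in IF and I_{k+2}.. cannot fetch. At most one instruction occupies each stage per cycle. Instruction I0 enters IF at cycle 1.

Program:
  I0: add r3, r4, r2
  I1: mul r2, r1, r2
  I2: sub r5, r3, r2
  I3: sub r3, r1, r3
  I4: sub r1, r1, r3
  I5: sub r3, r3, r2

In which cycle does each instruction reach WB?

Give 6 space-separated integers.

I0 add r3 <- r4,r2: IF@1 ID@2 stall=0 (-) EX@3 MEM@4 WB@5
I1 mul r2 <- r1,r2: IF@2 ID@3 stall=0 (-) EX@4 MEM@5 WB@6
I2 sub r5 <- r3,r2: IF@3 ID@4 stall=2 (RAW on I1.r2 (WB@6)) EX@7 MEM@8 WB@9
I3 sub r3 <- r1,r3: IF@4 ID@7 stall=0 (-) EX@8 MEM@9 WB@10
I4 sub r1 <- r1,r3: IF@7 ID@8 stall=2 (RAW on I3.r3 (WB@10)) EX@11 MEM@12 WB@13
I5 sub r3 <- r3,r2: IF@8 ID@11 stall=0 (-) EX@12 MEM@13 WB@14

Answer: 5 6 9 10 13 14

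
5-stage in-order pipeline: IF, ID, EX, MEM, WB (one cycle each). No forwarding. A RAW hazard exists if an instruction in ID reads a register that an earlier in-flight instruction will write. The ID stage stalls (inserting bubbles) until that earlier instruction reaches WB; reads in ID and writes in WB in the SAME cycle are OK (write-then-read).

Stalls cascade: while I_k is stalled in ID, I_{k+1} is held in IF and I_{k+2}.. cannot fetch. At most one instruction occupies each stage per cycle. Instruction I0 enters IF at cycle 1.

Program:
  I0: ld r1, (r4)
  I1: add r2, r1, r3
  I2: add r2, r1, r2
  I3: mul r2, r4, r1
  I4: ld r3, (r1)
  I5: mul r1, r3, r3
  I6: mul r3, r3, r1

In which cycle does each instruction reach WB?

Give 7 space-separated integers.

I0 ld r1 <- r4: IF@1 ID@2 stall=0 (-) EX@3 MEM@4 WB@5
I1 add r2 <- r1,r3: IF@2 ID@3 stall=2 (RAW on I0.r1 (WB@5)) EX@6 MEM@7 WB@8
I2 add r2 <- r1,r2: IF@3 ID@6 stall=2 (RAW on I1.r2 (WB@8)) EX@9 MEM@10 WB@11
I3 mul r2 <- r4,r1: IF@6 ID@9 stall=0 (-) EX@10 MEM@11 WB@12
I4 ld r3 <- r1: IF@9 ID@10 stall=0 (-) EX@11 MEM@12 WB@13
I5 mul r1 <- r3,r3: IF@10 ID@11 stall=2 (RAW on I4.r3 (WB@13)) EX@14 MEM@15 WB@16
I6 mul r3 <- r3,r1: IF@11 ID@14 stall=2 (RAW on I5.r1 (WB@16)) EX@17 MEM@18 WB@19

Answer: 5 8 11 12 13 16 19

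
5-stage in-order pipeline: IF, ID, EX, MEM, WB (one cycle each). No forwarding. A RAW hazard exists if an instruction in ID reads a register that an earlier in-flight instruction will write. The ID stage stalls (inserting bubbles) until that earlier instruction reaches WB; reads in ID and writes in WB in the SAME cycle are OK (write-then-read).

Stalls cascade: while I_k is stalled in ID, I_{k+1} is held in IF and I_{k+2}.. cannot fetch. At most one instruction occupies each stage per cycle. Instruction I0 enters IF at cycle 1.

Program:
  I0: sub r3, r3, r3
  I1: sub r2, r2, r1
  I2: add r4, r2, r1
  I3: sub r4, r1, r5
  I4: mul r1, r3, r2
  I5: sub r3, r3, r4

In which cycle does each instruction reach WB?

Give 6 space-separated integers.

I0 sub r3 <- r3,r3: IF@1 ID@2 stall=0 (-) EX@3 MEM@4 WB@5
I1 sub r2 <- r2,r1: IF@2 ID@3 stall=0 (-) EX@4 MEM@5 WB@6
I2 add r4 <- r2,r1: IF@3 ID@4 stall=2 (RAW on I1.r2 (WB@6)) EX@7 MEM@8 WB@9
I3 sub r4 <- r1,r5: IF@4 ID@7 stall=0 (-) EX@8 MEM@9 WB@10
I4 mul r1 <- r3,r2: IF@7 ID@8 stall=0 (-) EX@9 MEM@10 WB@11
I5 sub r3 <- r3,r4: IF@8 ID@9 stall=1 (RAW on I3.r4 (WB@10)) EX@11 MEM@12 WB@13

Answer: 5 6 9 10 11 13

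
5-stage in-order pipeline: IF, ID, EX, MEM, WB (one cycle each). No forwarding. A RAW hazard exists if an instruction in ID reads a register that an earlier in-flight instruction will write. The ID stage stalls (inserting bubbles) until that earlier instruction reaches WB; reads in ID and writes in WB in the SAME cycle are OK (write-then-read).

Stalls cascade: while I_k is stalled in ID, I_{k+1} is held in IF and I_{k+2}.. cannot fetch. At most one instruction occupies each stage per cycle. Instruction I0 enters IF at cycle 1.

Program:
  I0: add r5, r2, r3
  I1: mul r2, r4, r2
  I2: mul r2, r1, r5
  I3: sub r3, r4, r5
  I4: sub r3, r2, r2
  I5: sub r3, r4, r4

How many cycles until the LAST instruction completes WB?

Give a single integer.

I0 add r5 <- r2,r3: IF@1 ID@2 stall=0 (-) EX@3 MEM@4 WB@5
I1 mul r2 <- r4,r2: IF@2 ID@3 stall=0 (-) EX@4 MEM@5 WB@6
I2 mul r2 <- r1,r5: IF@3 ID@4 stall=1 (RAW on I0.r5 (WB@5)) EX@6 MEM@7 WB@8
I3 sub r3 <- r4,r5: IF@4 ID@6 stall=0 (-) EX@7 MEM@8 WB@9
I4 sub r3 <- r2,r2: IF@6 ID@7 stall=1 (RAW on I2.r2 (WB@8)) EX@9 MEM@10 WB@11
I5 sub r3 <- r4,r4: IF@7 ID@9 stall=0 (-) EX@10 MEM@11 WB@12

Answer: 12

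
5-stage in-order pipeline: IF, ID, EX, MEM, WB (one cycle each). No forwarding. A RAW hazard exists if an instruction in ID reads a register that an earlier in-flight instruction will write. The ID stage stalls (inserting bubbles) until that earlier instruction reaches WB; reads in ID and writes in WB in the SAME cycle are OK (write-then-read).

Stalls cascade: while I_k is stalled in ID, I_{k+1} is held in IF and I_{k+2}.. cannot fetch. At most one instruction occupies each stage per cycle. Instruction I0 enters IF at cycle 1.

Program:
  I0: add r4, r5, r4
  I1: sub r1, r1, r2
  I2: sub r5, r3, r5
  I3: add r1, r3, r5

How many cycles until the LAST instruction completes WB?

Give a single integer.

I0 add r4 <- r5,r4: IF@1 ID@2 stall=0 (-) EX@3 MEM@4 WB@5
I1 sub r1 <- r1,r2: IF@2 ID@3 stall=0 (-) EX@4 MEM@5 WB@6
I2 sub r5 <- r3,r5: IF@3 ID@4 stall=0 (-) EX@5 MEM@6 WB@7
I3 add r1 <- r3,r5: IF@4 ID@5 stall=2 (RAW on I2.r5 (WB@7)) EX@8 MEM@9 WB@10

Answer: 10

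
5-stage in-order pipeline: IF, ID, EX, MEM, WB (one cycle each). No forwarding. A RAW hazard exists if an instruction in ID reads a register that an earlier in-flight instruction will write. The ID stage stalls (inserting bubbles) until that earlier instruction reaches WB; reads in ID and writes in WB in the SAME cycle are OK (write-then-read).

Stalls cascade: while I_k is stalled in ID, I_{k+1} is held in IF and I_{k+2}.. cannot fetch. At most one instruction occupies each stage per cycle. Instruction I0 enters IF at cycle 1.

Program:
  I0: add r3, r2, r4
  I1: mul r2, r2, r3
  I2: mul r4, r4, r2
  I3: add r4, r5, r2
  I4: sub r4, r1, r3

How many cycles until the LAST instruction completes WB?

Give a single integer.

Answer: 13

Derivation:
I0 add r3 <- r2,r4: IF@1 ID@2 stall=0 (-) EX@3 MEM@4 WB@5
I1 mul r2 <- r2,r3: IF@2 ID@3 stall=2 (RAW on I0.r3 (WB@5)) EX@6 MEM@7 WB@8
I2 mul r4 <- r4,r2: IF@3 ID@6 stall=2 (RAW on I1.r2 (WB@8)) EX@9 MEM@10 WB@11
I3 add r4 <- r5,r2: IF@6 ID@9 stall=0 (-) EX@10 MEM@11 WB@12
I4 sub r4 <- r1,r3: IF@9 ID@10 stall=0 (-) EX@11 MEM@12 WB@13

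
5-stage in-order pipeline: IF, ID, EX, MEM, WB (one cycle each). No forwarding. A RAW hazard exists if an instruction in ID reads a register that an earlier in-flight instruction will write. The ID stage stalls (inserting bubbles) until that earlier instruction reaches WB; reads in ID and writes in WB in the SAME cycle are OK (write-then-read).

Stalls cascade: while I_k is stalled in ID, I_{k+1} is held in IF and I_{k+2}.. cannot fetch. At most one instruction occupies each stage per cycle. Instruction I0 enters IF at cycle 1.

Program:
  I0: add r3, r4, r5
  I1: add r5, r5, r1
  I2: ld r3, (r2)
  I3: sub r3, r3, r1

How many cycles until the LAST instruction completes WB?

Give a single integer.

Answer: 10

Derivation:
I0 add r3 <- r4,r5: IF@1 ID@2 stall=0 (-) EX@3 MEM@4 WB@5
I1 add r5 <- r5,r1: IF@2 ID@3 stall=0 (-) EX@4 MEM@5 WB@6
I2 ld r3 <- r2: IF@3 ID@4 stall=0 (-) EX@5 MEM@6 WB@7
I3 sub r3 <- r3,r1: IF@4 ID@5 stall=2 (RAW on I2.r3 (WB@7)) EX@8 MEM@9 WB@10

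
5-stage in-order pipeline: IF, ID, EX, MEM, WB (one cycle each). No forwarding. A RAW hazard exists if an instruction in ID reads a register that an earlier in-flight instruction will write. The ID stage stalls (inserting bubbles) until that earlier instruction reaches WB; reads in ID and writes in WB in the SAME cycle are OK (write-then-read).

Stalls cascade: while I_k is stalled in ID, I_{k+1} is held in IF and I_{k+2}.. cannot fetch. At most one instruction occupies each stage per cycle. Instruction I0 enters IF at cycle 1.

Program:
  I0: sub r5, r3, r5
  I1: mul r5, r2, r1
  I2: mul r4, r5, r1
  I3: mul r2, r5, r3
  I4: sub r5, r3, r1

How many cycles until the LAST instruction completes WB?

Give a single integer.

Answer: 11

Derivation:
I0 sub r5 <- r3,r5: IF@1 ID@2 stall=0 (-) EX@3 MEM@4 WB@5
I1 mul r5 <- r2,r1: IF@2 ID@3 stall=0 (-) EX@4 MEM@5 WB@6
I2 mul r4 <- r5,r1: IF@3 ID@4 stall=2 (RAW on I1.r5 (WB@6)) EX@7 MEM@8 WB@9
I3 mul r2 <- r5,r3: IF@4 ID@7 stall=0 (-) EX@8 MEM@9 WB@10
I4 sub r5 <- r3,r1: IF@7 ID@8 stall=0 (-) EX@9 MEM@10 WB@11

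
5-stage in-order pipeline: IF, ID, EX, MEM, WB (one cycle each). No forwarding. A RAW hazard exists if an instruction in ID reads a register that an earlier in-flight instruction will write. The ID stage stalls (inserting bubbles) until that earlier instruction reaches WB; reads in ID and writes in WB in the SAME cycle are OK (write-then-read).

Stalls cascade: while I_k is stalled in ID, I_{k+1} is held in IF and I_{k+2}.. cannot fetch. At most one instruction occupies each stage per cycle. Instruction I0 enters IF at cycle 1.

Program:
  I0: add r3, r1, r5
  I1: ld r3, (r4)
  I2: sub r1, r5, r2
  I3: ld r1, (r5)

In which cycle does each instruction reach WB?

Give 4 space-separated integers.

I0 add r3 <- r1,r5: IF@1 ID@2 stall=0 (-) EX@3 MEM@4 WB@5
I1 ld r3 <- r4: IF@2 ID@3 stall=0 (-) EX@4 MEM@5 WB@6
I2 sub r1 <- r5,r2: IF@3 ID@4 stall=0 (-) EX@5 MEM@6 WB@7
I3 ld r1 <- r5: IF@4 ID@5 stall=0 (-) EX@6 MEM@7 WB@8

Answer: 5 6 7 8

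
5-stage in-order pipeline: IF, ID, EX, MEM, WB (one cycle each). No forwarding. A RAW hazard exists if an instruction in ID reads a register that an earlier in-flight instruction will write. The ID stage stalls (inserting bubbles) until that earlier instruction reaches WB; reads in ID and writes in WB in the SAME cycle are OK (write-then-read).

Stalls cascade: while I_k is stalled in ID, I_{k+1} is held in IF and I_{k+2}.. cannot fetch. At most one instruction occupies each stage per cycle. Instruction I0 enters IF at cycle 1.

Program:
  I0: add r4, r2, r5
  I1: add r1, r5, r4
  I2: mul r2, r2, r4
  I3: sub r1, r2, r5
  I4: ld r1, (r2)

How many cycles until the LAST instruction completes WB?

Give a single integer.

Answer: 13

Derivation:
I0 add r4 <- r2,r5: IF@1 ID@2 stall=0 (-) EX@3 MEM@4 WB@5
I1 add r1 <- r5,r4: IF@2 ID@3 stall=2 (RAW on I0.r4 (WB@5)) EX@6 MEM@7 WB@8
I2 mul r2 <- r2,r4: IF@3 ID@6 stall=0 (-) EX@7 MEM@8 WB@9
I3 sub r1 <- r2,r5: IF@6 ID@7 stall=2 (RAW on I2.r2 (WB@9)) EX@10 MEM@11 WB@12
I4 ld r1 <- r2: IF@7 ID@10 stall=0 (-) EX@11 MEM@12 WB@13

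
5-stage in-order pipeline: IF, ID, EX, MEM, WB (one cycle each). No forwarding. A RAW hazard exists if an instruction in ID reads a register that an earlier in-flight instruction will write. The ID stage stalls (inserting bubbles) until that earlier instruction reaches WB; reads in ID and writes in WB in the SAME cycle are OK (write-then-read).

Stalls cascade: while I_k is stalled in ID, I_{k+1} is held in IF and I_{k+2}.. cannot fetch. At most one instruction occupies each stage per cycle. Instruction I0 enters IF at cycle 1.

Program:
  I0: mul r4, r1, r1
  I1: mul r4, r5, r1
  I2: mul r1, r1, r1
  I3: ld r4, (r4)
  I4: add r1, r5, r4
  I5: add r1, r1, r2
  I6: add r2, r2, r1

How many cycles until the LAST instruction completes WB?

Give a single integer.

I0 mul r4 <- r1,r1: IF@1 ID@2 stall=0 (-) EX@3 MEM@4 WB@5
I1 mul r4 <- r5,r1: IF@2 ID@3 stall=0 (-) EX@4 MEM@5 WB@6
I2 mul r1 <- r1,r1: IF@3 ID@4 stall=0 (-) EX@5 MEM@6 WB@7
I3 ld r4 <- r4: IF@4 ID@5 stall=1 (RAW on I1.r4 (WB@6)) EX@7 MEM@8 WB@9
I4 add r1 <- r5,r4: IF@5 ID@7 stall=2 (RAW on I3.r4 (WB@9)) EX@10 MEM@11 WB@12
I5 add r1 <- r1,r2: IF@7 ID@10 stall=2 (RAW on I4.r1 (WB@12)) EX@13 MEM@14 WB@15
I6 add r2 <- r2,r1: IF@10 ID@13 stall=2 (RAW on I5.r1 (WB@15)) EX@16 MEM@17 WB@18

Answer: 18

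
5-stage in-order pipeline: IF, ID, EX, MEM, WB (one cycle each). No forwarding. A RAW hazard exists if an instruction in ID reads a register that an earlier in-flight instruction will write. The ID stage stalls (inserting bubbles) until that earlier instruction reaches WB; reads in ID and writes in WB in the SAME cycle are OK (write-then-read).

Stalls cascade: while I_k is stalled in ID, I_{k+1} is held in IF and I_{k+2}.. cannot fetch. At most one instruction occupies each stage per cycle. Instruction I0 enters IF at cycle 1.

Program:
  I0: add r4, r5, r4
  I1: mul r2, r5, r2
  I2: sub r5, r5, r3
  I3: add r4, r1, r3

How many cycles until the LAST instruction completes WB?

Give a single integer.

Answer: 8

Derivation:
I0 add r4 <- r5,r4: IF@1 ID@2 stall=0 (-) EX@3 MEM@4 WB@5
I1 mul r2 <- r5,r2: IF@2 ID@3 stall=0 (-) EX@4 MEM@5 WB@6
I2 sub r5 <- r5,r3: IF@3 ID@4 stall=0 (-) EX@5 MEM@6 WB@7
I3 add r4 <- r1,r3: IF@4 ID@5 stall=0 (-) EX@6 MEM@7 WB@8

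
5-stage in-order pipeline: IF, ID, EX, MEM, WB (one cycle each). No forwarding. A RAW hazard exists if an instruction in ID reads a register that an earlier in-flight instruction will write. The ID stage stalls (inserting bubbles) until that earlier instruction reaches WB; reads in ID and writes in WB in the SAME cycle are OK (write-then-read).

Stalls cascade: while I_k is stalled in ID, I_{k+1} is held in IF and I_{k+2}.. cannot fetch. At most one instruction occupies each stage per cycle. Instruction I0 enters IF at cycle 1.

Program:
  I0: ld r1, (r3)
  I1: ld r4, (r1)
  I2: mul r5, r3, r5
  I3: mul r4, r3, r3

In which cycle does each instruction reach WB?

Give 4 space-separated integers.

Answer: 5 8 9 10

Derivation:
I0 ld r1 <- r3: IF@1 ID@2 stall=0 (-) EX@3 MEM@4 WB@5
I1 ld r4 <- r1: IF@2 ID@3 stall=2 (RAW on I0.r1 (WB@5)) EX@6 MEM@7 WB@8
I2 mul r5 <- r3,r5: IF@3 ID@6 stall=0 (-) EX@7 MEM@8 WB@9
I3 mul r4 <- r3,r3: IF@6 ID@7 stall=0 (-) EX@8 MEM@9 WB@10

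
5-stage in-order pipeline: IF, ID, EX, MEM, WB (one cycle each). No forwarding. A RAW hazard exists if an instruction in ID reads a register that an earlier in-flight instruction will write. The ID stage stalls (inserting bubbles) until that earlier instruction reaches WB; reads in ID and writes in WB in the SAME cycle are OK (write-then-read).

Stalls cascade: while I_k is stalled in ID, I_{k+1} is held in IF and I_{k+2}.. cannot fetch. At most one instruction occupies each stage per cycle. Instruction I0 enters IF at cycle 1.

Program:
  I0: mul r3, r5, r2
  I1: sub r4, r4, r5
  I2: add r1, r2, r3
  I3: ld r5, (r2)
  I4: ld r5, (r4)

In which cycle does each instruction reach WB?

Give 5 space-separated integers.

Answer: 5 6 8 9 10

Derivation:
I0 mul r3 <- r5,r2: IF@1 ID@2 stall=0 (-) EX@3 MEM@4 WB@5
I1 sub r4 <- r4,r5: IF@2 ID@3 stall=0 (-) EX@4 MEM@5 WB@6
I2 add r1 <- r2,r3: IF@3 ID@4 stall=1 (RAW on I0.r3 (WB@5)) EX@6 MEM@7 WB@8
I3 ld r5 <- r2: IF@4 ID@6 stall=0 (-) EX@7 MEM@8 WB@9
I4 ld r5 <- r4: IF@6 ID@7 stall=0 (-) EX@8 MEM@9 WB@10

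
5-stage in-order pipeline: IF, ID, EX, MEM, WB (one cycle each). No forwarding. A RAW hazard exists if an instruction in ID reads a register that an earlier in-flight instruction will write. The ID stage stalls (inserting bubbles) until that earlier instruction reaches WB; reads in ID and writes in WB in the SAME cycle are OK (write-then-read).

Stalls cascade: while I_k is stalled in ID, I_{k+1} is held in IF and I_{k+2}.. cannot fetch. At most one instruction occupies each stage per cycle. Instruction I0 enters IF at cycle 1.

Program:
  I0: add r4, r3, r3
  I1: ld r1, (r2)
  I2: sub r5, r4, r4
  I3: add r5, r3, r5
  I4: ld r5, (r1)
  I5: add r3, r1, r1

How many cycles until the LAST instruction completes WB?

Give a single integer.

Answer: 13

Derivation:
I0 add r4 <- r3,r3: IF@1 ID@2 stall=0 (-) EX@3 MEM@4 WB@5
I1 ld r1 <- r2: IF@2 ID@3 stall=0 (-) EX@4 MEM@5 WB@6
I2 sub r5 <- r4,r4: IF@3 ID@4 stall=1 (RAW on I0.r4 (WB@5)) EX@6 MEM@7 WB@8
I3 add r5 <- r3,r5: IF@4 ID@6 stall=2 (RAW on I2.r5 (WB@8)) EX@9 MEM@10 WB@11
I4 ld r5 <- r1: IF@6 ID@9 stall=0 (-) EX@10 MEM@11 WB@12
I5 add r3 <- r1,r1: IF@9 ID@10 stall=0 (-) EX@11 MEM@12 WB@13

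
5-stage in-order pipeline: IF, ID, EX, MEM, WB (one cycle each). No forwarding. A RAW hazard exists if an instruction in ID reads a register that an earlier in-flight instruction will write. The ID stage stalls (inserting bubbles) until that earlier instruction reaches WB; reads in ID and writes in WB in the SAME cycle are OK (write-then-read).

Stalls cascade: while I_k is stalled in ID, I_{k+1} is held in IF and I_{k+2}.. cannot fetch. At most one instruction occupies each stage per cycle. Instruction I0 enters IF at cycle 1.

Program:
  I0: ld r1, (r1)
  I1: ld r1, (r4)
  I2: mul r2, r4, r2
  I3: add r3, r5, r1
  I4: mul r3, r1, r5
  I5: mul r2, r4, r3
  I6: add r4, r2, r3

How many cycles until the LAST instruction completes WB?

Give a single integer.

Answer: 16

Derivation:
I0 ld r1 <- r1: IF@1 ID@2 stall=0 (-) EX@3 MEM@4 WB@5
I1 ld r1 <- r4: IF@2 ID@3 stall=0 (-) EX@4 MEM@5 WB@6
I2 mul r2 <- r4,r2: IF@3 ID@4 stall=0 (-) EX@5 MEM@6 WB@7
I3 add r3 <- r5,r1: IF@4 ID@5 stall=1 (RAW on I1.r1 (WB@6)) EX@7 MEM@8 WB@9
I4 mul r3 <- r1,r5: IF@5 ID@7 stall=0 (-) EX@8 MEM@9 WB@10
I5 mul r2 <- r4,r3: IF@7 ID@8 stall=2 (RAW on I4.r3 (WB@10)) EX@11 MEM@12 WB@13
I6 add r4 <- r2,r3: IF@8 ID@11 stall=2 (RAW on I5.r2 (WB@13)) EX@14 MEM@15 WB@16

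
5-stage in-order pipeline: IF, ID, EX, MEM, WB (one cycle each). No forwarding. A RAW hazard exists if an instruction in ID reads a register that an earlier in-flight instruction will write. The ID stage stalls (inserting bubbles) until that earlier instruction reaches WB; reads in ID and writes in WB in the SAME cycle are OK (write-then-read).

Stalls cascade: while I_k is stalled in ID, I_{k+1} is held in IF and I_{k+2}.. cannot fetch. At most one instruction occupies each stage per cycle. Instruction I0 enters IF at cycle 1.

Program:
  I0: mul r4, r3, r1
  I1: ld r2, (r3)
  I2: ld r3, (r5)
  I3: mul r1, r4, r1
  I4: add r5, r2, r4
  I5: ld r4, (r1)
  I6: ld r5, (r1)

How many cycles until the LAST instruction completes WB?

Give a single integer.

Answer: 12

Derivation:
I0 mul r4 <- r3,r1: IF@1 ID@2 stall=0 (-) EX@3 MEM@4 WB@5
I1 ld r2 <- r3: IF@2 ID@3 stall=0 (-) EX@4 MEM@5 WB@6
I2 ld r3 <- r5: IF@3 ID@4 stall=0 (-) EX@5 MEM@6 WB@7
I3 mul r1 <- r4,r1: IF@4 ID@5 stall=0 (-) EX@6 MEM@7 WB@8
I4 add r5 <- r2,r4: IF@5 ID@6 stall=0 (-) EX@7 MEM@8 WB@9
I5 ld r4 <- r1: IF@6 ID@7 stall=1 (RAW on I3.r1 (WB@8)) EX@9 MEM@10 WB@11
I6 ld r5 <- r1: IF@7 ID@9 stall=0 (-) EX@10 MEM@11 WB@12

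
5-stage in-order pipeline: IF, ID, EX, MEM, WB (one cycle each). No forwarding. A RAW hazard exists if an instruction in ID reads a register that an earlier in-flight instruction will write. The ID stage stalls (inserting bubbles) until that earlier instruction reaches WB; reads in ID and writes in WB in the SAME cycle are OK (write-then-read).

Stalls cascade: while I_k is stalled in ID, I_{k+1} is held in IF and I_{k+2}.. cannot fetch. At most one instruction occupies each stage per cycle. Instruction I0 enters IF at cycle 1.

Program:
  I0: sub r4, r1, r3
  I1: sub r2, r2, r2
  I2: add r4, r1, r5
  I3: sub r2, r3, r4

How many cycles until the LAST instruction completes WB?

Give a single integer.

Answer: 10

Derivation:
I0 sub r4 <- r1,r3: IF@1 ID@2 stall=0 (-) EX@3 MEM@4 WB@5
I1 sub r2 <- r2,r2: IF@2 ID@3 stall=0 (-) EX@4 MEM@5 WB@6
I2 add r4 <- r1,r5: IF@3 ID@4 stall=0 (-) EX@5 MEM@6 WB@7
I3 sub r2 <- r3,r4: IF@4 ID@5 stall=2 (RAW on I2.r4 (WB@7)) EX@8 MEM@9 WB@10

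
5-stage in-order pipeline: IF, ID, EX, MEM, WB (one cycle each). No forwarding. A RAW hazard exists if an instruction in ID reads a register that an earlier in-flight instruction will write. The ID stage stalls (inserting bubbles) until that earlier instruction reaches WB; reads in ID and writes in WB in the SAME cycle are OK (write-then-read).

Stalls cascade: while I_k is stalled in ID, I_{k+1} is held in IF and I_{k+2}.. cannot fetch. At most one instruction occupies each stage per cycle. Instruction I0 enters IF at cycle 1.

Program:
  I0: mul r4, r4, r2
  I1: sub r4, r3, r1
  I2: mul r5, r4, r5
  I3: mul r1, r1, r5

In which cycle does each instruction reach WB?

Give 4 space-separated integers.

I0 mul r4 <- r4,r2: IF@1 ID@2 stall=0 (-) EX@3 MEM@4 WB@5
I1 sub r4 <- r3,r1: IF@2 ID@3 stall=0 (-) EX@4 MEM@5 WB@6
I2 mul r5 <- r4,r5: IF@3 ID@4 stall=2 (RAW on I1.r4 (WB@6)) EX@7 MEM@8 WB@9
I3 mul r1 <- r1,r5: IF@4 ID@7 stall=2 (RAW on I2.r5 (WB@9)) EX@10 MEM@11 WB@12

Answer: 5 6 9 12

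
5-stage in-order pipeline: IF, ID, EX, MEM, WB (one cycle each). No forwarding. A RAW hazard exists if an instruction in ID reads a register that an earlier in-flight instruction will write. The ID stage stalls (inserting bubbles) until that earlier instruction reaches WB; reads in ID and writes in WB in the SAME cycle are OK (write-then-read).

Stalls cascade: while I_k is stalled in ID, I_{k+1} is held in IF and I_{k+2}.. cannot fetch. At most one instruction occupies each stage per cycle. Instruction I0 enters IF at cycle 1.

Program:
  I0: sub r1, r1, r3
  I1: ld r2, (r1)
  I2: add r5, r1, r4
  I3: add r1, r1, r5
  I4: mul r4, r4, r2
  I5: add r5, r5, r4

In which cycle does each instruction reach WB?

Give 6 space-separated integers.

I0 sub r1 <- r1,r3: IF@1 ID@2 stall=0 (-) EX@3 MEM@4 WB@5
I1 ld r2 <- r1: IF@2 ID@3 stall=2 (RAW on I0.r1 (WB@5)) EX@6 MEM@7 WB@8
I2 add r5 <- r1,r4: IF@3 ID@6 stall=0 (-) EX@7 MEM@8 WB@9
I3 add r1 <- r1,r5: IF@6 ID@7 stall=2 (RAW on I2.r5 (WB@9)) EX@10 MEM@11 WB@12
I4 mul r4 <- r4,r2: IF@7 ID@10 stall=0 (-) EX@11 MEM@12 WB@13
I5 add r5 <- r5,r4: IF@10 ID@11 stall=2 (RAW on I4.r4 (WB@13)) EX@14 MEM@15 WB@16

Answer: 5 8 9 12 13 16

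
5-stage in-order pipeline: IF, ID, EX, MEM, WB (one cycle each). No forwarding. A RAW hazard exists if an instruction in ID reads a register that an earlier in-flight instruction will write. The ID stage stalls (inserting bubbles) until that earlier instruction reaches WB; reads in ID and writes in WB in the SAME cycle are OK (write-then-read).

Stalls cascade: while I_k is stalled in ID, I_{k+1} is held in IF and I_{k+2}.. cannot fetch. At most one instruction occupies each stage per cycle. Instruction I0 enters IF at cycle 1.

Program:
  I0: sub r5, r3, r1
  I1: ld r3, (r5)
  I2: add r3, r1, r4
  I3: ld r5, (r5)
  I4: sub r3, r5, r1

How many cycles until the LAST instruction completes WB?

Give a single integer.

I0 sub r5 <- r3,r1: IF@1 ID@2 stall=0 (-) EX@3 MEM@4 WB@5
I1 ld r3 <- r5: IF@2 ID@3 stall=2 (RAW on I0.r5 (WB@5)) EX@6 MEM@7 WB@8
I2 add r3 <- r1,r4: IF@3 ID@6 stall=0 (-) EX@7 MEM@8 WB@9
I3 ld r5 <- r5: IF@6 ID@7 stall=0 (-) EX@8 MEM@9 WB@10
I4 sub r3 <- r5,r1: IF@7 ID@8 stall=2 (RAW on I3.r5 (WB@10)) EX@11 MEM@12 WB@13

Answer: 13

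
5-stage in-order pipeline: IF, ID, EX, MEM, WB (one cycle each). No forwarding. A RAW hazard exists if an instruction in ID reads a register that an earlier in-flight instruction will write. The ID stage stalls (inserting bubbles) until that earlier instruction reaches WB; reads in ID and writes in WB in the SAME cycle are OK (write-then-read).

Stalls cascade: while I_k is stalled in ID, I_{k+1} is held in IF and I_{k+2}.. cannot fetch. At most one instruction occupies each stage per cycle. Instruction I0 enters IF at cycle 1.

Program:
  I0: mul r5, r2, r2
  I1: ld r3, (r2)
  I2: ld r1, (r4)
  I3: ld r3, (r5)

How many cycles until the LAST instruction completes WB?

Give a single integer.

I0 mul r5 <- r2,r2: IF@1 ID@2 stall=0 (-) EX@3 MEM@4 WB@5
I1 ld r3 <- r2: IF@2 ID@3 stall=0 (-) EX@4 MEM@5 WB@6
I2 ld r1 <- r4: IF@3 ID@4 stall=0 (-) EX@5 MEM@6 WB@7
I3 ld r3 <- r5: IF@4 ID@5 stall=0 (-) EX@6 MEM@7 WB@8

Answer: 8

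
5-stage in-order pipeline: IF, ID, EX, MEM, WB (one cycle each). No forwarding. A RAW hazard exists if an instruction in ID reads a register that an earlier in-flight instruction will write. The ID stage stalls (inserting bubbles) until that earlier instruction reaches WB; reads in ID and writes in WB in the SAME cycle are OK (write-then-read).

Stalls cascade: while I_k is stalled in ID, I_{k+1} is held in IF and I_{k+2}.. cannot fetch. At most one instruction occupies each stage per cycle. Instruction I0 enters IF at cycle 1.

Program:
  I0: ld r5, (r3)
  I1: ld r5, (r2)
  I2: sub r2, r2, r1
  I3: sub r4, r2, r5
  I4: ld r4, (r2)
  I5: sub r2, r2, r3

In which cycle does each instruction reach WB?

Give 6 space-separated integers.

Answer: 5 6 7 10 11 12

Derivation:
I0 ld r5 <- r3: IF@1 ID@2 stall=0 (-) EX@3 MEM@4 WB@5
I1 ld r5 <- r2: IF@2 ID@3 stall=0 (-) EX@4 MEM@5 WB@6
I2 sub r2 <- r2,r1: IF@3 ID@4 stall=0 (-) EX@5 MEM@6 WB@7
I3 sub r4 <- r2,r5: IF@4 ID@5 stall=2 (RAW on I2.r2 (WB@7)) EX@8 MEM@9 WB@10
I4 ld r4 <- r2: IF@5 ID@8 stall=0 (-) EX@9 MEM@10 WB@11
I5 sub r2 <- r2,r3: IF@8 ID@9 stall=0 (-) EX@10 MEM@11 WB@12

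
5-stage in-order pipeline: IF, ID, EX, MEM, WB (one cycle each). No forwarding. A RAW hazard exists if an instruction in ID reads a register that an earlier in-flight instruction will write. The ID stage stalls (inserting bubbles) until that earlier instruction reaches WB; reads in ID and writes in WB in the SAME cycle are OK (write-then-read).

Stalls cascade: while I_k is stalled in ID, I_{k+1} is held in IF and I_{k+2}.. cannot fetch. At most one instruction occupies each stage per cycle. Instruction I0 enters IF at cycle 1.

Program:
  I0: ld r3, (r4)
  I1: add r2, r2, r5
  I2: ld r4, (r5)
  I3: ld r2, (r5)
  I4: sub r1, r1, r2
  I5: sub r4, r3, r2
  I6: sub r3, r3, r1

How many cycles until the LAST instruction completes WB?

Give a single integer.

Answer: 14

Derivation:
I0 ld r3 <- r4: IF@1 ID@2 stall=0 (-) EX@3 MEM@4 WB@5
I1 add r2 <- r2,r5: IF@2 ID@3 stall=0 (-) EX@4 MEM@5 WB@6
I2 ld r4 <- r5: IF@3 ID@4 stall=0 (-) EX@5 MEM@6 WB@7
I3 ld r2 <- r5: IF@4 ID@5 stall=0 (-) EX@6 MEM@7 WB@8
I4 sub r1 <- r1,r2: IF@5 ID@6 stall=2 (RAW on I3.r2 (WB@8)) EX@9 MEM@10 WB@11
I5 sub r4 <- r3,r2: IF@6 ID@9 stall=0 (-) EX@10 MEM@11 WB@12
I6 sub r3 <- r3,r1: IF@9 ID@10 stall=1 (RAW on I4.r1 (WB@11)) EX@12 MEM@13 WB@14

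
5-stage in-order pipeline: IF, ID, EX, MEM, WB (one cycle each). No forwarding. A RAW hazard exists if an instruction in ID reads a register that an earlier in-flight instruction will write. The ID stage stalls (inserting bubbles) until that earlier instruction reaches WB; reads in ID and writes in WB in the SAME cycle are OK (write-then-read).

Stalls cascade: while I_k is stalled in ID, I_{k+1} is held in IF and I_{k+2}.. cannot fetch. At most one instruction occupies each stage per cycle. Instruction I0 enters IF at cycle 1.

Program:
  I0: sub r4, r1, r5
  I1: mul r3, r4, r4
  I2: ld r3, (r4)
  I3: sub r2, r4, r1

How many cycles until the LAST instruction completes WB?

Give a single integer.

I0 sub r4 <- r1,r5: IF@1 ID@2 stall=0 (-) EX@3 MEM@4 WB@5
I1 mul r3 <- r4,r4: IF@2 ID@3 stall=2 (RAW on I0.r4 (WB@5)) EX@6 MEM@7 WB@8
I2 ld r3 <- r4: IF@3 ID@6 stall=0 (-) EX@7 MEM@8 WB@9
I3 sub r2 <- r4,r1: IF@6 ID@7 stall=0 (-) EX@8 MEM@9 WB@10

Answer: 10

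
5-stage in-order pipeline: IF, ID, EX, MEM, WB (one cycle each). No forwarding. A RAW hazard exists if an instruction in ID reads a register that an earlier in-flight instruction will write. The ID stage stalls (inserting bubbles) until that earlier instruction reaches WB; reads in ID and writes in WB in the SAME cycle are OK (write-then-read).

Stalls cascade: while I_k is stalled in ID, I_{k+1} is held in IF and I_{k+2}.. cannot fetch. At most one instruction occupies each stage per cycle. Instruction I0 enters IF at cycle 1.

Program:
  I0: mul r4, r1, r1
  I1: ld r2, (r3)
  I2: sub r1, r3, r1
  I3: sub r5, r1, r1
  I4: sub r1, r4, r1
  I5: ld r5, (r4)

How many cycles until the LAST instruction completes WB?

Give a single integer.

Answer: 12

Derivation:
I0 mul r4 <- r1,r1: IF@1 ID@2 stall=0 (-) EX@3 MEM@4 WB@5
I1 ld r2 <- r3: IF@2 ID@3 stall=0 (-) EX@4 MEM@5 WB@6
I2 sub r1 <- r3,r1: IF@3 ID@4 stall=0 (-) EX@5 MEM@6 WB@7
I3 sub r5 <- r1,r1: IF@4 ID@5 stall=2 (RAW on I2.r1 (WB@7)) EX@8 MEM@9 WB@10
I4 sub r1 <- r4,r1: IF@5 ID@8 stall=0 (-) EX@9 MEM@10 WB@11
I5 ld r5 <- r4: IF@8 ID@9 stall=0 (-) EX@10 MEM@11 WB@12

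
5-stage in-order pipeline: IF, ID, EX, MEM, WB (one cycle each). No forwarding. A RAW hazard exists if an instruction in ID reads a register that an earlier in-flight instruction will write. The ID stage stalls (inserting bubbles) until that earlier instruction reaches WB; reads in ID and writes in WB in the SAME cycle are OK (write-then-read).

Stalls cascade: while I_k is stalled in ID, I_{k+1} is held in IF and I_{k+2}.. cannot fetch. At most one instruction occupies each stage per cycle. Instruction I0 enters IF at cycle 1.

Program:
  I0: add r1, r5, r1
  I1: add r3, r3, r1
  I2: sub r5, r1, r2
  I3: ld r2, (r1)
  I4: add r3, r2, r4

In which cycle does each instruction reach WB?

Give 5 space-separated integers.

I0 add r1 <- r5,r1: IF@1 ID@2 stall=0 (-) EX@3 MEM@4 WB@5
I1 add r3 <- r3,r1: IF@2 ID@3 stall=2 (RAW on I0.r1 (WB@5)) EX@6 MEM@7 WB@8
I2 sub r5 <- r1,r2: IF@3 ID@6 stall=0 (-) EX@7 MEM@8 WB@9
I3 ld r2 <- r1: IF@6 ID@7 stall=0 (-) EX@8 MEM@9 WB@10
I4 add r3 <- r2,r4: IF@7 ID@8 stall=2 (RAW on I3.r2 (WB@10)) EX@11 MEM@12 WB@13

Answer: 5 8 9 10 13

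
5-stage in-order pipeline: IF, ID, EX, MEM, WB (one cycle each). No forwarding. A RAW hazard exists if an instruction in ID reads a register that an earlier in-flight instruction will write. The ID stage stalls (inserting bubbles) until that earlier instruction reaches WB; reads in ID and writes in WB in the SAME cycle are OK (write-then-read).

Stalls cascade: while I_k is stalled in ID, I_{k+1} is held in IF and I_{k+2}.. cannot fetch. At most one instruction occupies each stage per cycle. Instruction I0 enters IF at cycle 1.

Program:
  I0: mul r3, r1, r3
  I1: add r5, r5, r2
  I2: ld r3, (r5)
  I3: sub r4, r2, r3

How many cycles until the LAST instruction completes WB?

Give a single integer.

Answer: 12

Derivation:
I0 mul r3 <- r1,r3: IF@1 ID@2 stall=0 (-) EX@3 MEM@4 WB@5
I1 add r5 <- r5,r2: IF@2 ID@3 stall=0 (-) EX@4 MEM@5 WB@6
I2 ld r3 <- r5: IF@3 ID@4 stall=2 (RAW on I1.r5 (WB@6)) EX@7 MEM@8 WB@9
I3 sub r4 <- r2,r3: IF@4 ID@7 stall=2 (RAW on I2.r3 (WB@9)) EX@10 MEM@11 WB@12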